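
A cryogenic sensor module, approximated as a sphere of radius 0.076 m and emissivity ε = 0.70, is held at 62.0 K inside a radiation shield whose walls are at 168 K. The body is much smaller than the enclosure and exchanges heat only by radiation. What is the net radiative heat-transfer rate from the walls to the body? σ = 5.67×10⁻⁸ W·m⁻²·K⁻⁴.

For a small grey body in a large enclosure: P_net = εσA(T_body⁴ − T_wall⁴).
A = 4πr² = 0.07258 m²; T_body⁴ − T_wall⁴ = 1.478×10⁷ − 7.966×10⁸ = -7.818×10⁸ K⁴.
|P_net| = 0.70·5.67×10⁻⁸·0.07258·7.818×10⁸.

P_net ≈ 2.25 W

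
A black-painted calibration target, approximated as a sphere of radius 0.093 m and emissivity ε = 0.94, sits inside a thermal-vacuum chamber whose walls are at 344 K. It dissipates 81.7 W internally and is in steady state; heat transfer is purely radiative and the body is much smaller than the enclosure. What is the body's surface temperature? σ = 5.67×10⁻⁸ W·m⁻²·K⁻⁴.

T ≈ 409 K

For a small grey body in a large enclosure, net radiated power = εσA(T⁴ − T_w⁴).
Steady state: P = εσA(T⁴ − T_w⁴) with A = 4πr² = 0.1087 m².
T⁴ = P/(εσA) + T_w⁴ = 81.7/(0.94·5.67×10⁻⁸·0.1087) + (344)⁴
    = 1.410×10¹⁰ + 1.400×10¹⁰ = 2.811×10¹⁰ K⁴.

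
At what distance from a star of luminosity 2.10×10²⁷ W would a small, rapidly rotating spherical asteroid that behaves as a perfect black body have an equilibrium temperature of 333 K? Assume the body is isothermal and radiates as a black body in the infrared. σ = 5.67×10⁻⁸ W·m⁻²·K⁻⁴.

d ≈ 2.45×10¹¹ m

For an isothermal black-emitting sphere, (1−a)S·πr² = σ·4πr²·T⁴ ⇒ S = 4σT⁴/(1−a).
S = 4·5.67×10⁻⁸·(333)⁴/1.00 = 2789 W/m².
Flux falls as S = L/(4πd²), so d = √(L/(4πS)) = √(2.10×10²⁷/(4π·2789)).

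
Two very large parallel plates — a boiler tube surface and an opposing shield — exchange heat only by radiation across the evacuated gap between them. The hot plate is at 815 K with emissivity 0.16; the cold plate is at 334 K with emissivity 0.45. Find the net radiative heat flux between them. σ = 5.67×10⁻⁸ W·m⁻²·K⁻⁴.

For two infinite grey parallel plates, q = σ(T₁⁴ − T₂⁴)/(1/ε₁ + 1/ε₂ − 1).
T₁⁴ − T₂⁴ = 4.412×10¹¹ − 1.244×10¹⁰ = 4.288×10¹¹ K⁴.
1/ε₁ + 1/ε₂ − 1 = 6.250 + 2.222 − 1 = 7.472.
q = 5.67×10⁻⁸ × 4.288×10¹¹ / 7.472.

q ≈ 3250 W/m²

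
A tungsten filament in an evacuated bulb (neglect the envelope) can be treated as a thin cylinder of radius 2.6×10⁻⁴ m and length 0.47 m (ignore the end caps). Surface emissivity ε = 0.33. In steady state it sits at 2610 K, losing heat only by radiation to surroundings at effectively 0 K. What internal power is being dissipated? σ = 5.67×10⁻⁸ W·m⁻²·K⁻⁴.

Steady state: P = εσA T⁴.
A = 2πrL = 7.678×10⁻⁴ m²; T⁴ = (2610)⁴ = 4.640×10¹³ K⁴.
P = 0.33 × 5.67×10⁻⁸ × 7.678×10⁻⁴ × 4.640×10¹³.

P ≈ 667 W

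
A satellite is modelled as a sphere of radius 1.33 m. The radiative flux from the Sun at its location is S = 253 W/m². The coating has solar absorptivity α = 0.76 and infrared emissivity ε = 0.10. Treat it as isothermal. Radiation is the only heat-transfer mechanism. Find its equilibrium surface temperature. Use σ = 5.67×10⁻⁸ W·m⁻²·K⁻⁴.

T ≈ 303 K

At equilibrium, absorbed power = emitted power.
Absorbing cross-section = πr² = 5.557 m²; emitting surface = 4πr² = 22.23 m² (ratio 4).
αS·A_cross = εσ·A_surf·T⁴  ⇒  T⁴ = αS/(ε·4σ).
T⁴ = 0.760·253/(0.10·4·5.67×10⁻⁸) = 8.478×10⁹ K⁴.
T = (8.478×10⁹)^(1/4).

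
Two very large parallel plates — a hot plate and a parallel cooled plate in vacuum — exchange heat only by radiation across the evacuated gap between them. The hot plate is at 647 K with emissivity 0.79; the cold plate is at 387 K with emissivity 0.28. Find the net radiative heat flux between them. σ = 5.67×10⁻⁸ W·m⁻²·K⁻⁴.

q ≈ 2260 W/m²

For two infinite grey parallel plates, q = σ(T₁⁴ − T₂⁴)/(1/ε₁ + 1/ε₂ − 1).
T₁⁴ − T₂⁴ = 1.752×10¹¹ − 2.243×10¹⁰ = 1.528×10¹¹ K⁴.
1/ε₁ + 1/ε₂ − 1 = 1.266 + 3.571 − 1 = 3.837.
q = 5.67×10⁻⁸ × 1.528×10¹¹ / 3.837.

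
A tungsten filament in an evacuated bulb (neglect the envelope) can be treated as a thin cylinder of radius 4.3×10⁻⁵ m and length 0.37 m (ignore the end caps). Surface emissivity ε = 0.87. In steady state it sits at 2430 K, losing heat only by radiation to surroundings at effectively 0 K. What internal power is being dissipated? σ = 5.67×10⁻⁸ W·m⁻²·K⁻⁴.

P ≈ 172 W

Steady state: P = εσA T⁴.
A = 2πrL = 9.997×10⁻⁵ m²; T⁴ = (2430)⁴ = 3.487×10¹³ K⁴.
P = 0.87 × 5.67×10⁻⁸ × 9.997×10⁻⁵ × 3.487×10¹³.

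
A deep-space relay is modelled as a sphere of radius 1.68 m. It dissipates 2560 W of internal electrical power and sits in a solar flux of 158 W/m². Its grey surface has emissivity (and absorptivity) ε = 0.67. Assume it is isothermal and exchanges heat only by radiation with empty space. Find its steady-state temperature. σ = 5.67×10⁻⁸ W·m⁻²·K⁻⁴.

At steady state, absorbed solar power + internal power = radiated power.
Absorbed: α·S·A_cross = 0.67·158·8.867 = 938.6 W (cross-section πr²).
Total input = 938.6 + 2560 = 3499 W.
Radiated: εσ·A_surf·T⁴ with A_surf = 4πr² = 35.47 m².
T⁴ = 3499/(0.67·5.67×10⁻⁸·35.47) = 2.597×10⁹ K⁴.

T ≈ 226 K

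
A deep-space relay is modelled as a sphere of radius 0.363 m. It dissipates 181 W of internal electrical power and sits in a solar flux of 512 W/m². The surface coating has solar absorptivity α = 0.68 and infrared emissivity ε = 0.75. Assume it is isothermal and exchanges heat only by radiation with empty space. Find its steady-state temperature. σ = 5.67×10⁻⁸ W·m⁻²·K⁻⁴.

At steady state, absorbed solar power + internal power = radiated power.
Absorbed: α·S·A_cross = 0.68·512·0.4140 = 144.1 W (cross-section πr²).
Total input = 144.1 + 181 = 325.1 W.
Radiated: εσ·A_surf·T⁴ with A_surf = 4πr² = 1.656 m².
T⁴ = 325.1/(0.75·5.67×10⁻⁸·1.656) = 4.617×10⁹ K⁴.

T ≈ 261 K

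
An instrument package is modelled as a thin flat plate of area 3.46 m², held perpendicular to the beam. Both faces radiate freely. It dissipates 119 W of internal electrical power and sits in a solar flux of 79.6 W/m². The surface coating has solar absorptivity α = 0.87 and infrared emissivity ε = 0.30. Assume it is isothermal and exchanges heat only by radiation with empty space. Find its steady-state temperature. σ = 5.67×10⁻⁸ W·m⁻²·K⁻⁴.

At steady state, absorbed solar power + internal power = radiated power.
Absorbed: α·S·A_cross = 0.87·79.6·3.460 = 239.6 W (cross-section A).
Total input = 239.6 + 119 = 358.6 W.
Radiated: εσ·A_surf·T⁴ with A_surf = 2A = 6.920 m².
T⁴ = 358.6/(0.30·5.67×10⁻⁸·6.920) = 3.047×10⁹ K⁴.

T ≈ 235 K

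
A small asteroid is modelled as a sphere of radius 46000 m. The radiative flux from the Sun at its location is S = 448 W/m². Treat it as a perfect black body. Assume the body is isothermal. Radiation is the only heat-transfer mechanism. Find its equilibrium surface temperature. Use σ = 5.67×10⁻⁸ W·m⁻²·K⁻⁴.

T ≈ 211 K

At equilibrium, absorbed power = emitted power.
Absorbing cross-section = πr² = 6.648×10⁹ m²; emitting surface = 4πr² = 2.659×10¹⁰ m² (ratio 4).
S·A_cross = εσ·A_surf·T⁴  ⇒  T⁴ = S/(4σ).
T⁴ = 1.00·448/(4·5.67×10⁻⁸) = 1.975×10⁹ K⁴.
T = (1.975×10⁹)^(1/4).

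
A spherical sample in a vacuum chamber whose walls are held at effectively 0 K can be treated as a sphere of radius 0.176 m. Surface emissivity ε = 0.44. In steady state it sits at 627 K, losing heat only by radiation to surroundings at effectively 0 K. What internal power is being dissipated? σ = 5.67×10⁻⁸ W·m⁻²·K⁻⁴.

Steady state: P = εσA T⁴.
A = 4πr² = 0.3893 m²; T⁴ = (627)⁴ = 1.546×10¹¹ K⁴.
P = 0.44 × 5.67×10⁻⁸ × 0.3893 × 1.546×10¹¹.

P ≈ 1500 W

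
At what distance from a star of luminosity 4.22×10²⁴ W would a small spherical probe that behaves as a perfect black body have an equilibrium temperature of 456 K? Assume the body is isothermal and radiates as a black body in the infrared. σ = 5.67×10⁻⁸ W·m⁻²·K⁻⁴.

d ≈ 5.85×10⁹ m

For an isothermal black-emitting sphere, (1−a)S·πr² = σ·4πr²·T⁴ ⇒ S = 4σT⁴/(1−a).
S = 4·5.67×10⁻⁸·(456)⁴/1.00 = 9806 W/m².
Flux falls as S = L/(4πd²), so d = √(L/(4πS)) = √(4.22×10²⁴/(4π·9806)).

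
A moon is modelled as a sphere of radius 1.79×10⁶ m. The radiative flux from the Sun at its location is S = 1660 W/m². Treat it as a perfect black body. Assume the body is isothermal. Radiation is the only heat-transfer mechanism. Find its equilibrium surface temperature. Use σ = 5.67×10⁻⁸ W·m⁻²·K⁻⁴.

T ≈ 292 K

At equilibrium, absorbed power = emitted power.
Absorbing cross-section = πr² = 1.007×10¹³ m²; emitting surface = 4πr² = 4.026×10¹³ m² (ratio 4).
S·A_cross = εσ·A_surf·T⁴  ⇒  T⁴ = S/(4σ).
T⁴ = 1.00·1660/(4·5.67×10⁻⁸) = 7.319×10⁹ K⁴.
T = (7.319×10⁹)^(1/4).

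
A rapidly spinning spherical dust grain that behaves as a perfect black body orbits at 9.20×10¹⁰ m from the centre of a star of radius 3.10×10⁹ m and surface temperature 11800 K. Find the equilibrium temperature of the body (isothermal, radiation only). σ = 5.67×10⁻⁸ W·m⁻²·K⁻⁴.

The star's surface emits σT_*⁴; at distance d the flux is S = σT_*⁴(R_*/d)².
S = 5.67×10⁻⁸·(11800)⁴·(3.10×10⁹/9.20×10¹⁰)² = 1.248×10⁶ W/m².
For an isothermal sphere T⁴ = (1−a)S/(4σ) = 5.503×10¹² K⁴.

T ≈ 1530 K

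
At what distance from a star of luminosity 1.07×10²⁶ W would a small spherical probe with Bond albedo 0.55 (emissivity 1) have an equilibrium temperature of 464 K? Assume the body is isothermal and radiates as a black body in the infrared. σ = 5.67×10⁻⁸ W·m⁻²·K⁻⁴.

For an isothermal black-emitting sphere, (1−a)S·πr² = σ·4πr²·T⁴ ⇒ S = 4σT⁴/(1−a).
S = 4·5.67×10⁻⁸·(464)⁴/0.450 = 23360 W/m².
Flux falls as S = L/(4πd²), so d = √(L/(4πS)) = √(1.07×10²⁶/(4π·23360)).

d ≈ 1.91×10¹⁰ m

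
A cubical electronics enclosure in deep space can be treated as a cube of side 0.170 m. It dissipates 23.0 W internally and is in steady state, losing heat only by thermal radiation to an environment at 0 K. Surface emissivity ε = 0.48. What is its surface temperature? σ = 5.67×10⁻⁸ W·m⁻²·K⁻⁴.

Steady state: internal power = radiated power, P = εσA T⁴.
Radiating area A = 6L² = 0.1734 m².
T⁴ = P/(εσA) = 23.0/(0.48·5.67×10⁻⁸·0.1734) = 4.874×10⁹ K⁴.
T = (4.874×10⁹)^(1/4).

T ≈ 264 K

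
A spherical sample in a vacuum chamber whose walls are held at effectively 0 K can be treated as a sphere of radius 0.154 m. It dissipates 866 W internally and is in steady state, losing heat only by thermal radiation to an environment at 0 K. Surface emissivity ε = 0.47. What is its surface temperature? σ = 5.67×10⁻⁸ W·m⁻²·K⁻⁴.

Steady state: internal power = radiated power, P = εσA T⁴.
Radiating area A = 4πr² = 0.2980 m².
T⁴ = P/(εσA) = 866/(0.47·5.67×10⁻⁸·0.2980) = 1.090×10¹¹ K⁴.
T = (1.090×10¹¹)^(1/4).

T ≈ 575 K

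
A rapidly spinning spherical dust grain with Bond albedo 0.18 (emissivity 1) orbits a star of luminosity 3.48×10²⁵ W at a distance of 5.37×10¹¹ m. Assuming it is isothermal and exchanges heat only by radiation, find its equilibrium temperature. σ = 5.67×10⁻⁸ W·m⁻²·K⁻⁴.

First find the stellar flux at distance d: S = L/(4πd²) = 3.48×10²⁵/(4π·(5.37×10¹¹)²) = 9.603 W/m².
For an isothermal sphere, absorbed (1−a)S·πr² = emitted σ·4πr²·T⁴, so T⁴ = (1−a)S/(4σ).
T⁴ = 0.820·9.603/(4·5.67×10⁻⁸) = 3.472×10⁷ K⁴.

T ≈ 76.8 K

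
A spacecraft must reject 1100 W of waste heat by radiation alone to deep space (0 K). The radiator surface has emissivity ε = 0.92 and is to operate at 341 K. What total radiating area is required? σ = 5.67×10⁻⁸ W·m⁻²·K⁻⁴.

A ≈ 1.56 m²

P = εσA T⁴ ⇒ A = P/(εσT⁴).
T⁴ = 1.352×10¹⁰ K⁴.
A = 1100/(0.92 × 5.67×10⁻⁸ × 1.352×10¹⁰).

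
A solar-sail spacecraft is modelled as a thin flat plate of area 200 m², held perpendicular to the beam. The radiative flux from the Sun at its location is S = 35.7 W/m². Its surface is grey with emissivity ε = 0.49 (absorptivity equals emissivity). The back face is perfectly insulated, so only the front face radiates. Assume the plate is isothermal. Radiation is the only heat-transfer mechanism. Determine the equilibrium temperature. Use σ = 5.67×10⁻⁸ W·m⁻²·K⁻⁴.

T ≈ 158 K

At equilibrium, absorbed power = emitted power.
Absorbing cross-section = A = 200.0 m²; emitting surface = A = 200.0 m² (ratio 1).
εS·A_cross = εσ·A_surf·T⁴  ⇒  T⁴ = S/(1σ)   (ε cancels).
T⁴ = 35.7/(1·5.67×10⁻⁸) = 6.296×10⁸ K⁴.
T = (6.296×10⁸)^(1/4).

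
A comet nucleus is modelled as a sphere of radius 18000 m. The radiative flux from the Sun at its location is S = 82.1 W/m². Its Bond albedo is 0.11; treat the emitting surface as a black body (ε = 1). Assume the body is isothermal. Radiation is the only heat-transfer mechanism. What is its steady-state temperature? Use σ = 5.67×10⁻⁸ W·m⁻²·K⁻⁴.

T ≈ 134 K

At equilibrium, absorbed power = emitted power.
Absorbing cross-section = πr² = 1.018×10⁹ m²; emitting surface = 4πr² = 4.072×10⁹ m² (ratio 4).
(1−a)S·A_cross = εσ·A_surf·T⁴  ⇒  T⁴ = (1−a)S/(4σ).
T⁴ = 0.890·82.1/(4·5.67×10⁻⁸) = 3.222×10⁸ K⁴.
T = (3.222×10⁸)^(1/4).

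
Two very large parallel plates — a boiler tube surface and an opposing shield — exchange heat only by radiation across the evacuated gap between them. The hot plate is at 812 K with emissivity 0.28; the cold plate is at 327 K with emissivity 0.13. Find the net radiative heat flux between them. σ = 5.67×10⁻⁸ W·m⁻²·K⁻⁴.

For two infinite grey parallel plates, q = σ(T₁⁴ − T₂⁴)/(1/ε₁ + 1/ε₂ − 1).
T₁⁴ − T₂⁴ = 4.347×10¹¹ − 1.143×10¹⁰ = 4.233×10¹¹ K⁴.
1/ε₁ + 1/ε₂ − 1 = 3.571 + 7.692 − 1 = 10.26.
q = 5.67×10⁻⁸ × 4.233×10¹¹ / 10.26.

q ≈ 2340 W/m²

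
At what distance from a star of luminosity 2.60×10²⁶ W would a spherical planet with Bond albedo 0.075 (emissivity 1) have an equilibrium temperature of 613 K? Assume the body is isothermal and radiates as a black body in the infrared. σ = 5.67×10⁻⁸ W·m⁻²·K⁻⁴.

d ≈ 2.44×10¹⁰ m

For an isothermal black-emitting sphere, (1−a)S·πr² = σ·4πr²·T⁴ ⇒ S = 4σT⁴/(1−a).
S = 4·5.67×10⁻⁸·(613)⁴/0.925 = 34620 W/m².
Flux falls as S = L/(4πd²), so d = √(L/(4πS)) = √(2.60×10²⁶/(4π·34620)).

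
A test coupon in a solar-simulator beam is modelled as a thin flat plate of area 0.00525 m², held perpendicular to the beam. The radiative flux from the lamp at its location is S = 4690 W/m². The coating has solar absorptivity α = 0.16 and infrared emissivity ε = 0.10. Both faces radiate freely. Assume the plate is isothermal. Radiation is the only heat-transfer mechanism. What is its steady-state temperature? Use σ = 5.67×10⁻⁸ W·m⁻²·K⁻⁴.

T ≈ 507 K

At equilibrium, absorbed power = emitted power.
Absorbing cross-section = A = 0.005250 m²; emitting surface = 2A = 0.01050 m² (ratio 2).
αS·A_cross = εσ·A_surf·T⁴  ⇒  T⁴ = αS/(ε·2σ).
T⁴ = 0.160·4690/(0.10·2·5.67×10⁻⁸) = 6.617×10¹⁰ K⁴.
T = (6.617×10¹⁰)^(1/4).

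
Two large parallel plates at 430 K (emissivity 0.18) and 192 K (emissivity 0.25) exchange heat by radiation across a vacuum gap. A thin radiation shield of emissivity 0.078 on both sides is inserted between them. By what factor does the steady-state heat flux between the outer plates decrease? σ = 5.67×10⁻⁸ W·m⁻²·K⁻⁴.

Without shield: q₀ = σΔ(T⁴)/(1/ε₁+1/ε₂−1) with denominator 8.556.
With shield the two gaps are in series; the resistances add: (1/ε₁+1/ε_s−1)+(1/ε_s+1/ε₂−1) = 17.38+15.82 = 33.20.
Heat-flux ratio q₀/q = 33.20/8.556.

factor ≈ 3.88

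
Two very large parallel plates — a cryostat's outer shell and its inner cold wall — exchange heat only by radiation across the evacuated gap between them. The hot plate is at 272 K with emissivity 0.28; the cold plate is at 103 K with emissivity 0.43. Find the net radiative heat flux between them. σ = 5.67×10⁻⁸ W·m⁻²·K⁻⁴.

For two infinite grey parallel plates, q = σ(T₁⁴ − T₂⁴)/(1/ε₁ + 1/ε₂ − 1).
T₁⁴ − T₂⁴ = 5.474×10⁹ − 1.126×10⁸ = 5.361×10⁹ K⁴.
1/ε₁ + 1/ε₂ − 1 = 3.571 + 2.326 − 1 = 4.897.
q = 5.67×10⁻⁸ × 5.361×10⁹ / 4.897.

q ≈ 62.1 W/m²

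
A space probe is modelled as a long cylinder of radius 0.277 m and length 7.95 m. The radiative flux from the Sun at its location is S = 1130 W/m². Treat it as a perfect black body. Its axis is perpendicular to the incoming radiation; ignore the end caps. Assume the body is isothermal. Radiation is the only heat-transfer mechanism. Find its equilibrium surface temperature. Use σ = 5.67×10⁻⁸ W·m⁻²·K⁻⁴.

At equilibrium, absorbed power = emitted power.
Absorbing cross-section = 2rL = 4.404 m²; emitting surface = 2πrL = 13.84 m² (ratio π).
S·A_cross = εσ·A_surf·T⁴  ⇒  T⁴ = S/(πσ).
T⁴ = 1.00·1130/(π·5.67×10⁻⁸) = 6.344×10⁹ K⁴.
T = (6.344×10⁹)^(1/4).

T ≈ 282 K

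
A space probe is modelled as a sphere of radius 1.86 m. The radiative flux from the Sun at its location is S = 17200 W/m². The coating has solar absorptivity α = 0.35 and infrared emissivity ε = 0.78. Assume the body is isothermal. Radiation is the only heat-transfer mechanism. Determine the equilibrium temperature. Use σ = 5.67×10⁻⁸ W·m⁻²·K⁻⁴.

At equilibrium, absorbed power = emitted power.
Absorbing cross-section = πr² = 10.87 m²; emitting surface = 4πr² = 43.47 m² (ratio 4).
αS·A_cross = εσ·A_surf·T⁴  ⇒  T⁴ = αS/(ε·4σ).
T⁴ = 0.350·17200/(0.78·4·5.67×10⁻⁸) = 3.403×10¹⁰ K⁴.
T = (3.403×10¹⁰)^(1/4).

T ≈ 430 K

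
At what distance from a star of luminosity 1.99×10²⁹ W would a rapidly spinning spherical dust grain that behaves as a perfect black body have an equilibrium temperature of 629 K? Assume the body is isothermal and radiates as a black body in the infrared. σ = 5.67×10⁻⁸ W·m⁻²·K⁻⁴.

For an isothermal black-emitting sphere, (1−a)S·πr² = σ·4πr²·T⁴ ⇒ S = 4σT⁴/(1−a).
S = 4·5.67×10⁻⁸·(629)⁴/1.00 = 35500 W/m².
Flux falls as S = L/(4πd²), so d = √(L/(4πS)) = √(1.99×10²⁹/(4π·35500)).

d ≈ 6.68×10¹¹ m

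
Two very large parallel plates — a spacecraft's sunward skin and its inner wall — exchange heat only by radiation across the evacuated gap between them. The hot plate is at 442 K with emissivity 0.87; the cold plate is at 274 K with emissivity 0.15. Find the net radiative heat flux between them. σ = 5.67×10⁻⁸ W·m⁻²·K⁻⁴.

q ≈ 271 W/m²

For two infinite grey parallel plates, q = σ(T₁⁴ − T₂⁴)/(1/ε₁ + 1/ε₂ − 1).
T₁⁴ − T₂⁴ = 3.817×10¹⁰ − 5.636×10⁹ = 3.253×10¹⁰ K⁴.
1/ε₁ + 1/ε₂ − 1 = 1.149 + 6.667 − 1 = 6.816.
q = 5.67×10⁻⁸ × 3.253×10¹⁰ / 6.816.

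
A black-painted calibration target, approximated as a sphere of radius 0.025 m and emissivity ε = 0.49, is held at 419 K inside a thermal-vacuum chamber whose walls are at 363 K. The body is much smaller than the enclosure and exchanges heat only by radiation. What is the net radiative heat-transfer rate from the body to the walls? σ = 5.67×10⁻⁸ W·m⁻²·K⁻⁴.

P_net ≈ 2.94 W

For a small grey body in a large enclosure: P_net = εσA(T_body⁴ − T_wall⁴).
A = 4πr² = 0.007854 m²; T_body⁴ − T_wall⁴ = 3.082×10¹⁰ − 1.736×10¹⁰ = 1.346×10¹⁰ K⁴.
|P_net| = 0.49·5.67×10⁻⁸·0.007854·1.346×10¹⁰.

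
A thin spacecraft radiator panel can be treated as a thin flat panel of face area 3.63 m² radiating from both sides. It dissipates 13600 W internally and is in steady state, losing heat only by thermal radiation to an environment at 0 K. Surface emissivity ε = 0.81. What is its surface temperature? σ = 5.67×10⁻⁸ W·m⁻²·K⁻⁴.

Steady state: internal power = radiated power, P = εσA T⁴.
Radiating area A = 2·3.63 = 7.260 m².
T⁴ = P/(εσA) = 13600/(0.81·5.67×10⁻⁸·7.260) = 4.079×10¹⁰ K⁴.
T = (4.079×10¹⁰)^(1/4).

T ≈ 449 K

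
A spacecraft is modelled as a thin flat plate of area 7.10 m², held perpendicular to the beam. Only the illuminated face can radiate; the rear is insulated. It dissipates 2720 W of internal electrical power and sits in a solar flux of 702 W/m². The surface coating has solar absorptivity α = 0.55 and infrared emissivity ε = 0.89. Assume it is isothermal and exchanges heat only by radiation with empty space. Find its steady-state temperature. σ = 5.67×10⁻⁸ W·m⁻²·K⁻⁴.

At steady state, absorbed solar power + internal power = radiated power.
Absorbed: α·S·A_cross = 0.55·702·7.100 = 2741 W (cross-section A).
Total input = 2741 + 2720 = 5461 W.
Radiated: εσ·A_surf·T⁴ with A_surf = A = 7.100 m².
T⁴ = 5461/(0.89·5.67×10⁻⁸·7.100) = 1.524×10¹⁰ K⁴.

T ≈ 351 K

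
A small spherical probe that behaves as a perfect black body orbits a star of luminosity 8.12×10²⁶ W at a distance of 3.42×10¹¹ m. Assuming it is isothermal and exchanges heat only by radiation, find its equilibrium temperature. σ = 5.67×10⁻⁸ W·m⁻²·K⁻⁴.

First find the stellar flux at distance d: S = L/(4πd²) = 8.12×10²⁶/(4π·(3.42×10¹¹)²) = 552.5 W/m².
For an isothermal sphere, absorbed (1−a)S·πr² = emitted σ·4πr²·T⁴, so T⁴ = (1−a)S/(4σ).
T⁴ = 1.00·552.5/(4·5.67×10⁻⁸) = 2.436×10⁹ K⁴.

T ≈ 222 K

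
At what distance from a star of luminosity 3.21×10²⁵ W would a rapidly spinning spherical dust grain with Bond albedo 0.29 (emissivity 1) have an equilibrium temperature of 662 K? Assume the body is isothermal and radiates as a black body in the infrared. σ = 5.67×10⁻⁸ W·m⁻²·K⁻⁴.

d ≈ 6.45×10⁹ m

For an isothermal black-emitting sphere, (1−a)S·πr² = σ·4πr²·T⁴ ⇒ S = 4σT⁴/(1−a).
S = 4·5.67×10⁻⁸·(662)⁴/0.710 = 61350 W/m².
Flux falls as S = L/(4πd²), so d = √(L/(4πS)) = √(3.21×10²⁵/(4π·61350)).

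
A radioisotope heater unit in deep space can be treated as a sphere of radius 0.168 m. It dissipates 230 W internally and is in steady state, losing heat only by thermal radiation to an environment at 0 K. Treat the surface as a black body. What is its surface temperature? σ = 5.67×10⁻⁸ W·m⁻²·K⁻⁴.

Steady state: internal power = radiated power, P = εσA T⁴.
Radiating area A = 4πr² = 0.3547 m².
T⁴ = P/(εσA) = 230/(1.0·5.67×10⁻⁸·0.3547) = 1.144×10¹⁰ K⁴.
T = (1.144×10¹⁰)^(1/4).

T ≈ 327 K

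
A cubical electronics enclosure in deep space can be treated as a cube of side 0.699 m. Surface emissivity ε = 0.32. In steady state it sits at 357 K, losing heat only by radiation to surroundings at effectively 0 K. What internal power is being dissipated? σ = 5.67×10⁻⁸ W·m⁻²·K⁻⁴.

Steady state: P = εσA T⁴.
A = 6L² = 2.932 m²; T⁴ = (357)⁴ = 1.624×10¹⁰ K⁴.
P = 0.32 × 5.67×10⁻⁸ × 2.932 × 1.624×10¹⁰.

P ≈ 864 W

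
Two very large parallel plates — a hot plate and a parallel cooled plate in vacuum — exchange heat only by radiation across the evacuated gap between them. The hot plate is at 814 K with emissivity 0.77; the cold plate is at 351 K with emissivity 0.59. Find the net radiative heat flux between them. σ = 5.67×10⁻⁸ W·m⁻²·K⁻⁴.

q ≈ 12100 W/m²

For two infinite grey parallel plates, q = σ(T₁⁴ − T₂⁴)/(1/ε₁ + 1/ε₂ − 1).
T₁⁴ − T₂⁴ = 4.390×10¹¹ − 1.518×10¹⁰ = 4.239×10¹¹ K⁴.
1/ε₁ + 1/ε₂ − 1 = 1.299 + 1.695 − 1 = 1.994.
q = 5.67×10⁻⁸ × 4.239×10¹¹ / 1.994.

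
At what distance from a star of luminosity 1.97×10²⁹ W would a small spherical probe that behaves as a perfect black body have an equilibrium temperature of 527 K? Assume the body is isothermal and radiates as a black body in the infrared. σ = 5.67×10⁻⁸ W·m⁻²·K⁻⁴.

For an isothermal black-emitting sphere, (1−a)S·πr² = σ·4πr²·T⁴ ⇒ S = 4σT⁴/(1−a).
S = 4·5.67×10⁻⁸·(527)⁴/1.00 = 17490 W/m².
Flux falls as S = L/(4πd²), so d = √(L/(4πS)) = √(1.97×10²⁹/(4π·17490)).

d ≈ 9.47×10¹¹ m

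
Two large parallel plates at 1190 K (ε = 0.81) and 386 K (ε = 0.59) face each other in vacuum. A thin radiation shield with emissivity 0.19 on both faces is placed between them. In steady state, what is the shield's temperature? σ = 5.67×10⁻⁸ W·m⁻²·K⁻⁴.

In steady state the net flux on the hot side equals that on the cold side.
σ(T₁⁴−T_s⁴)/D₁ = σ(T_s⁴−T₂⁴)/D₂, with D₁ = 1/ε₁+1/ε_s−1 = 5.498, D₂ = 1/ε_s+1/ε₂−1 = 5.958.
Solve for T_s⁴: T_s⁴ = (D₂·T₁⁴ + D₁·T₂⁴)/(D₁+D₂) = 1.054×10¹² K⁴.

T_s ≈ 1010 K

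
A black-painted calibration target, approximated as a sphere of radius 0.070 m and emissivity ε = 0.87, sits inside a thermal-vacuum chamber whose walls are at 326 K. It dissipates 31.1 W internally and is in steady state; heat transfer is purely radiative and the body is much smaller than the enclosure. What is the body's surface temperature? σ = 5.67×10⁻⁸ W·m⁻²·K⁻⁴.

T ≈ 383 K

For a small grey body in a large enclosure, net radiated power = εσA(T⁴ − T_w⁴).
Steady state: P = εσA(T⁴ − T_w⁴) with A = 4πr² = 0.06158 m².
T⁴ = P/(εσA) + T_w⁴ = 31.1/(0.87·5.67×10⁻⁸·0.06158) + (326)⁴
    = 1.024×10¹⁰ + 1.129×10¹⁰ = 2.153×10¹⁰ K⁴.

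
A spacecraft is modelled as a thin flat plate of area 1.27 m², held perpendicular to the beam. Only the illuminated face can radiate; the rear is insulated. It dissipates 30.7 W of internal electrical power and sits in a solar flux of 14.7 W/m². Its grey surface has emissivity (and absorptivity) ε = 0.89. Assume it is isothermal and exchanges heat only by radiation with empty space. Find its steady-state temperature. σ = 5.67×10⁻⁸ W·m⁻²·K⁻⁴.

T ≈ 165 K

At steady state, absorbed solar power + internal power = radiated power.
Absorbed: α·S·A_cross = 0.89·14.7·1.270 = 16.62 W (cross-section A).
Total input = 16.62 + 30.7 = 47.32 W.
Radiated: εσ·A_surf·T⁴ with A_surf = A = 1.270 m².
T⁴ = 47.32/(0.89·5.67×10⁻⁸·1.270) = 7.383×10⁸ K⁴.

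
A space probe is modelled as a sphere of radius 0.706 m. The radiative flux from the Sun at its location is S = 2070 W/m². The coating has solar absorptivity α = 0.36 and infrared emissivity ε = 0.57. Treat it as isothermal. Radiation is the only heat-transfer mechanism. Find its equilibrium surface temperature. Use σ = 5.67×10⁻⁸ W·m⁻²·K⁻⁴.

At equilibrium, absorbed power = emitted power.
Absorbing cross-section = πr² = 1.566 m²; emitting surface = 4πr² = 6.264 m² (ratio 4).
αS·A_cross = εσ·A_surf·T⁴  ⇒  T⁴ = αS/(ε·4σ).
T⁴ = 0.360·2070/(0.57·4·5.67×10⁻⁸) = 5.764×10⁹ K⁴.
T = (5.764×10⁹)^(1/4).

T ≈ 276 K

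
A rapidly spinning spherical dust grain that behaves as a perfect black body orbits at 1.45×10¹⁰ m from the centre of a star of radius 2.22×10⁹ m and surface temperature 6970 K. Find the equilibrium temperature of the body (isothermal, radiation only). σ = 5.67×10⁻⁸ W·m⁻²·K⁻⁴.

T ≈ 1930 K

The star's surface emits σT_*⁴; at distance d the flux is S = σT_*⁴(R_*/d)².
S = 5.67×10⁻⁸·(6970)⁴·(2.22×10⁹/1.45×10¹⁰)² = 3.137×10⁶ W/m².
For an isothermal sphere T⁴ = (1−a)S/(4σ) = 1.383×10¹³ K⁴.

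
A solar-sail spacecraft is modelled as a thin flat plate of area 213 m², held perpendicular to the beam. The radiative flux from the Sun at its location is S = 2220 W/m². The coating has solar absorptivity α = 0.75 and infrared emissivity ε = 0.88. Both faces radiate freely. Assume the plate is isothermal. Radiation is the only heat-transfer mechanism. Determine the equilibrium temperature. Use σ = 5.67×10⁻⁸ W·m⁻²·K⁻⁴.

At equilibrium, absorbed power = emitted power.
Absorbing cross-section = A = 213.0 m²; emitting surface = 2A = 426.0 m² (ratio 2).
αS·A_cross = εσ·A_surf·T⁴  ⇒  T⁴ = αS/(ε·2σ).
T⁴ = 0.750·2220/(0.88·2·5.67×10⁻⁸) = 1.668×10¹⁰ K⁴.
T = (1.668×10¹⁰)^(1/4).

T ≈ 359 K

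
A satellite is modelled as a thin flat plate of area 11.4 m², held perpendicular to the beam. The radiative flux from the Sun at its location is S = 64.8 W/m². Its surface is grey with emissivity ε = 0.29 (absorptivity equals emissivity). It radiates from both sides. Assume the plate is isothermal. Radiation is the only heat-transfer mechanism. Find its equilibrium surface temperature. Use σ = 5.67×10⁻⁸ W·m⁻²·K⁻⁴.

At equilibrium, absorbed power = emitted power.
Absorbing cross-section = A = 11.40 m²; emitting surface = 2A = 22.80 m² (ratio 2).
εS·A_cross = εσ·A_surf·T⁴  ⇒  T⁴ = S/(2σ)   (ε cancels).
T⁴ = 64.8/(2·5.67×10⁻⁸) = 5.714×10⁸ K⁴.
T = (5.714×10⁸)^(1/4).

T ≈ 155 K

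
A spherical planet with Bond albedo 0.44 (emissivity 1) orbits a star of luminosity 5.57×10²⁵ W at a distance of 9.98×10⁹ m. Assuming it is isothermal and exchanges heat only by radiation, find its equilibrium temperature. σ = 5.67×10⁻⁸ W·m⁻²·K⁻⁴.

T ≈ 576 K

First find the stellar flux at distance d: S = L/(4πd²) = 5.57×10²⁵/(4π·(9.98×10⁹)²) = 44500 W/m².
For an isothermal sphere, absorbed (1−a)S·πr² = emitted σ·4πr²·T⁴, so T⁴ = (1−a)S/(4σ).
T⁴ = 0.560·44500/(4·5.67×10⁻⁸) = 1.099×10¹¹ K⁴.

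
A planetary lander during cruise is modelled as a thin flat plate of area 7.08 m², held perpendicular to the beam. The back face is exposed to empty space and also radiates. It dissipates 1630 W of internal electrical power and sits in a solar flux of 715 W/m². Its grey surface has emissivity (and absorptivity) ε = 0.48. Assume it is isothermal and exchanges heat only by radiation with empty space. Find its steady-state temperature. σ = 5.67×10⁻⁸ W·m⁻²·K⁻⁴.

T ≈ 320 K

At steady state, absorbed solar power + internal power = radiated power.
Absorbed: α·S·A_cross = 0.48·715·7.080 = 2430 W (cross-section A).
Total input = 2430 + 1630 = 4060 W.
Radiated: εσ·A_surf·T⁴ with A_surf = 2A = 14.16 m².
T⁴ = 4060/(0.48·5.67×10⁻⁸·14.16) = 1.053×10¹⁰ K⁴.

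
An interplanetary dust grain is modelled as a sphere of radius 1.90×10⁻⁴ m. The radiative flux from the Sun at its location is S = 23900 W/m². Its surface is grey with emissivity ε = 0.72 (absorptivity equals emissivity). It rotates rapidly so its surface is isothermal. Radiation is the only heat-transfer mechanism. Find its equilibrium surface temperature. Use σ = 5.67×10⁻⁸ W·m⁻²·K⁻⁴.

T ≈ 570 K

At equilibrium, absorbed power = emitted power.
Absorbing cross-section = πr² = 1.134×10⁻⁷ m²; emitting surface = 4πr² = 4.536×10⁻⁷ m² (ratio 4).
εS·A_cross = εσ·A_surf·T⁴  ⇒  T⁴ = S/(4σ)   (ε cancels).
T⁴ = 23900/(4·5.67×10⁻⁸) = 1.054×10¹¹ K⁴.
T = (1.054×10¹¹)^(1/4).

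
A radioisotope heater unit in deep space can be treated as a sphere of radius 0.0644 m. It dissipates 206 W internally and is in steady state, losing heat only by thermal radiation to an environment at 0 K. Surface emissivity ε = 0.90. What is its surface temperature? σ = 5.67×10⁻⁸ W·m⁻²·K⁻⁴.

T ≈ 528 K

Steady state: internal power = radiated power, P = εσA T⁴.
Radiating area A = 4πr² = 0.05212 m².
T⁴ = P/(εσA) = 206/(0.90·5.67×10⁻⁸·0.05212) = 7.746×10¹⁰ K⁴.
T = (7.746×10¹⁰)^(1/4).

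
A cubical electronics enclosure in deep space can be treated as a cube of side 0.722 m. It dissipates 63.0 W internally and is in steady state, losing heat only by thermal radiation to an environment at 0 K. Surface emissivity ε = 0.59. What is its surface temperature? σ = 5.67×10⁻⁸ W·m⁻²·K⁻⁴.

Steady state: internal power = radiated power, P = εσA T⁴.
Radiating area A = 6L² = 3.128 m².
T⁴ = P/(εσA) = 63.0/(0.59·5.67×10⁻⁸·3.128) = 6.021×10⁸ K⁴.
T = (6.021×10⁸)^(1/4).

T ≈ 157 K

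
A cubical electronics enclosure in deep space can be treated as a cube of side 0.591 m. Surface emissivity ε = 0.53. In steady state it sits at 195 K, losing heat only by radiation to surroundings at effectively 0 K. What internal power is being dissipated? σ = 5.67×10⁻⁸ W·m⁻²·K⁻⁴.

P ≈ 91.1 W

Steady state: P = εσA T⁴.
A = 6L² = 2.096 m²; T⁴ = (195)⁴ = 1.446×10⁹ K⁴.
P = 0.53 × 5.67×10⁻⁸ × 2.096 × 1.446×10⁹.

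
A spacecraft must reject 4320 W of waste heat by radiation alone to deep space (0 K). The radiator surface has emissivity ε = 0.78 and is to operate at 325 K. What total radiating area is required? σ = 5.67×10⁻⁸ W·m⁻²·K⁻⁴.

A ≈ 8.76 m²

P = εσA T⁴ ⇒ A = P/(εσT⁴).
T⁴ = 1.116×10¹⁰ K⁴.
A = 4320/(0.78 × 5.67×10⁻⁸ × 1.116×10¹⁰).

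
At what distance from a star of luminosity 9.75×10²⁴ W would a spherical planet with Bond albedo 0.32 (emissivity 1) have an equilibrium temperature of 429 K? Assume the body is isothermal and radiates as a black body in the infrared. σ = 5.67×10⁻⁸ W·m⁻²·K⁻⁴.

d ≈ 8.29×10⁹ m

For an isothermal black-emitting sphere, (1−a)S·πr² = σ·4πr²·T⁴ ⇒ S = 4σT⁴/(1−a).
S = 4·5.67×10⁻⁸·(429)⁴/0.680 = 11300 W/m².
Flux falls as S = L/(4πd²), so d = √(L/(4πS)) = √(9.75×10²⁴/(4π·11300)).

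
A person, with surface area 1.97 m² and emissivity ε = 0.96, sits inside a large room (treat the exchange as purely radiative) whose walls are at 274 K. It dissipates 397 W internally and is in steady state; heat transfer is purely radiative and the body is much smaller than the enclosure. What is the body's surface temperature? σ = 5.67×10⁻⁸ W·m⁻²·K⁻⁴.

For a small grey body in a large enclosure, net radiated power = εσA(T⁴ − T_w⁴).
Steady state: P = εσA(T⁴ − T_w⁴) with A = 1.97 m².
T⁴ = P/(εσA) + T_w⁴ = 397/(0.96·5.67×10⁻⁸·1.970) + (274)⁴
    = 3.702×10⁹ + 5.636×10⁹ = 9.339×10⁹ K⁴.

T ≈ 311 K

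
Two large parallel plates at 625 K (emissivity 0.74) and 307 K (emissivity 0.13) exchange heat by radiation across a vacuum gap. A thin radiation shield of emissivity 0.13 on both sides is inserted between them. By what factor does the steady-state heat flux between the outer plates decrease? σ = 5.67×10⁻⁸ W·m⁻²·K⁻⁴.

Without shield: q₀ = σΔ(T⁴)/(1/ε₁+1/ε₂−1) with denominator 8.044.
With shield the two gaps are in series; the resistances add: (1/ε₁+1/ε_s−1)+(1/ε_s+1/ε₂−1) = 8.044+14.38 = 22.43.
Heat-flux ratio q₀/q = 22.43/8.044.

factor ≈ 2.79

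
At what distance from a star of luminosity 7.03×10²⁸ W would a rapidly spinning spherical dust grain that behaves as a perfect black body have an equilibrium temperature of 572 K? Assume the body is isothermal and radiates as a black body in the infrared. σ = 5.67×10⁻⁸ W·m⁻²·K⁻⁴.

For an isothermal black-emitting sphere, (1−a)S·πr² = σ·4πr²·T⁴ ⇒ S = 4σT⁴/(1−a).
S = 4·5.67×10⁻⁸·(572)⁴/1.00 = 24280 W/m².
Flux falls as S = L/(4πd²), so d = √(L/(4πS)) = √(7.03×10²⁸/(4π·24280)).

d ≈ 4.80×10¹¹ m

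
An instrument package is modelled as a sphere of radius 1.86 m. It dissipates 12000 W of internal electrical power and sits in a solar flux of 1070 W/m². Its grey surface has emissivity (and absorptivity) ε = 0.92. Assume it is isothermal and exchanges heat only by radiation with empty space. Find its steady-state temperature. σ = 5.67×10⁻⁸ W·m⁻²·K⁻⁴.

T ≈ 316 K

At steady state, absorbed solar power + internal power = radiated power.
Absorbed: α·S·A_cross = 0.92·1070·10.87 = 10700 W (cross-section πr²).
Total input = 10700 + 12000 = 22700 W.
Radiated: εσ·A_surf·T⁴ with A_surf = 4πr² = 43.47 m².
T⁴ = 22700/(0.92·5.67×10⁻⁸·43.47) = 1.001×10¹⁰ K⁴.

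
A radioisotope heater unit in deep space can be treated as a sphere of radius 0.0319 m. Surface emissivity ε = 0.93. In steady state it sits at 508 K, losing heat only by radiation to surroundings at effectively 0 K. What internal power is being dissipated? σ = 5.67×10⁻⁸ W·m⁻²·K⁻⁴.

Steady state: P = εσA T⁴.
A = 4πr² = 0.01279 m²; T⁴ = (508)⁴ = 6.660×10¹⁰ K⁴.
P = 0.93 × 5.67×10⁻⁸ × 0.01279 × 6.660×10¹⁰.

P ≈ 44.9 W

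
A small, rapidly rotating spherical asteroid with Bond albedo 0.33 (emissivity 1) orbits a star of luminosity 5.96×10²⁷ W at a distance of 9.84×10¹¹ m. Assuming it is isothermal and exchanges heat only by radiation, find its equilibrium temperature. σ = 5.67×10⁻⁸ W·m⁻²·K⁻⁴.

First find the stellar flux at distance d: S = L/(4πd²) = 5.96×10²⁷/(4π·(9.84×10¹¹)²) = 489.8 W/m².
For an isothermal sphere, absorbed (1−a)S·πr² = emitted σ·4πr²·T⁴, so T⁴ = (1−a)S/(4σ).
T⁴ = 0.670·489.8/(4·5.67×10⁻⁸) = 1.447×10⁹ K⁴.

T ≈ 195 K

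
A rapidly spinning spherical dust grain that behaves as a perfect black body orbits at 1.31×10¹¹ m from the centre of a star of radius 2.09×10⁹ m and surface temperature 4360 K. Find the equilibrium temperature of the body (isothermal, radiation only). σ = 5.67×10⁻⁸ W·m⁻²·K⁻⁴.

T ≈ 389 K

The star's surface emits σT_*⁴; at distance d the flux is S = σT_*⁴(R_*/d)².
S = 5.67×10⁻⁸·(4360)⁴·(2.09×10⁹/1.31×10¹¹)² = 5215 W/m².
For an isothermal sphere T⁴ = (1−a)S/(4σ) = 2.300×10¹⁰ K⁴.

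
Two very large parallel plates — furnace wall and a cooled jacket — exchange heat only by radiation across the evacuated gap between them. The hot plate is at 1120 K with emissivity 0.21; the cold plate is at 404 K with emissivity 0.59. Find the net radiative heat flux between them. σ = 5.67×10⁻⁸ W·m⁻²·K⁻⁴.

q ≈ 16100 W/m²

For two infinite grey parallel plates, q = σ(T₁⁴ − T₂⁴)/(1/ε₁ + 1/ε₂ − 1).
T₁⁴ − T₂⁴ = 1.574×10¹² − 2.664×10¹⁰ = 1.547×10¹² K⁴.
1/ε₁ + 1/ε₂ − 1 = 4.762 + 1.695 − 1 = 5.457.
q = 5.67×10⁻⁸ × 1.547×10¹² / 5.457.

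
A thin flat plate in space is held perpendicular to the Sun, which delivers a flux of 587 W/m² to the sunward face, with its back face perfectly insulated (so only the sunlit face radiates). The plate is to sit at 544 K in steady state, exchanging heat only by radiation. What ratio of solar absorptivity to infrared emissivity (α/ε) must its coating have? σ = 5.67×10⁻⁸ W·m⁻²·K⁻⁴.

α/ε ≈ 8.46

Balance: αS·A = εσ·1A·T⁴ ⇒ α/ε = σT⁴/S.
α/ε = 5.67×10⁻⁸·(544)⁴/587 = 5.67×10⁻⁸·8.758×10¹⁰/587.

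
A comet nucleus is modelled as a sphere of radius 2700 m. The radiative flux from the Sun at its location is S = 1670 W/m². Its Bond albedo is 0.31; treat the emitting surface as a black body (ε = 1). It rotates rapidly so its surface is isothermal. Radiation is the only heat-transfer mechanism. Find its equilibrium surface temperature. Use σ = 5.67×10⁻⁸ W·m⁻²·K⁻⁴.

T ≈ 267 K

At equilibrium, absorbed power = emitted power.
Absorbing cross-section = πr² = 2.290×10⁷ m²; emitting surface = 4πr² = 9.161×10⁷ m² (ratio 4).
(1−a)S·A_cross = εσ·A_surf·T⁴  ⇒  T⁴ = (1−a)S/(4σ).
T⁴ = 0.690·1670/(4·5.67×10⁻⁸) = 5.081×10⁹ K⁴.
T = (5.081×10⁹)^(1/4).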